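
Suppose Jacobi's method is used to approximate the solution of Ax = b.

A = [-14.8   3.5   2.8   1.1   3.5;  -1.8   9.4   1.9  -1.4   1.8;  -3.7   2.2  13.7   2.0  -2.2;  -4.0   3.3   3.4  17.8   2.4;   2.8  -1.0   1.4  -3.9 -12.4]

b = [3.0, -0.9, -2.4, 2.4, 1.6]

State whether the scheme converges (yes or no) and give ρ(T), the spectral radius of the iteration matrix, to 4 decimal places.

yes, ρ = 0.5666

Diagonal D = diag(-14.8, 9.4, 13.7, 17.8, -12.4); L, U strict lower/upper.
Jacobi: T = -D⁻¹(L+U), T[0,4] = -(3.5)/(-14.8) = +0.2365; T[0,0] = 0.
  T[0,:] = [+0.0000, +0.2365, +0.1892, +0.0743, +0.2365]
  T[1,:] = [+0.1915, +0.0000, -0.2021, +0.1489, -0.1915]
  T[2,:] = [+0.2701, -0.1606, +0.0000, -0.1460, +0.1606]
  T[3,:] = [+0.2247, -0.1854, -0.1910, +0.0000, -0.1348]
  T[4,:] = [+0.2258, -0.0806, +0.1129, -0.3145, +0.0000]
|λ(T)| sorted: 0.5666, 0.4027, 0.2369, 0.1013, 0.0283.
ρ = 0.5666; 0.5666 < 1 ⇒ converges.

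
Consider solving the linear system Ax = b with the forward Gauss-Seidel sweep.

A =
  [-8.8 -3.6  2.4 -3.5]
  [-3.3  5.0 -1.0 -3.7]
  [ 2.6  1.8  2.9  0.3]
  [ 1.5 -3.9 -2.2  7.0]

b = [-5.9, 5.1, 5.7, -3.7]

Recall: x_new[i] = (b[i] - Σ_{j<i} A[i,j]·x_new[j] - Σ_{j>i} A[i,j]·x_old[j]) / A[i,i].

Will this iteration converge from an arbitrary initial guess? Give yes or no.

yes

Let D = diag(-8.8, 5, 2.9, 7); L, U the strict triangles.
T_GS = -(D+L)⁻¹U: row 0 first, T[0,2] = -(2.4)/(-8.8) = +0.2727; later rows by forward substitution.
  T[0,:] = [+0.0000 -0.4091 +0.2727 -0.3977]
  T[1,:] = [+0.0000 -0.2700 +0.3800 +0.4775]
  T[2,:] = [+0.0000 +0.5344 -0.4804 -0.0432]
  T[3,:] = [+0.0000 +0.1052 +0.0023 +0.3377]
|roots of det(T-λI)|: 0.8556, 0.4381, 0.0048, 0.0000.
spectral radius ρ = 0.8556; 0.8556 < 1, so it converges for any x₀.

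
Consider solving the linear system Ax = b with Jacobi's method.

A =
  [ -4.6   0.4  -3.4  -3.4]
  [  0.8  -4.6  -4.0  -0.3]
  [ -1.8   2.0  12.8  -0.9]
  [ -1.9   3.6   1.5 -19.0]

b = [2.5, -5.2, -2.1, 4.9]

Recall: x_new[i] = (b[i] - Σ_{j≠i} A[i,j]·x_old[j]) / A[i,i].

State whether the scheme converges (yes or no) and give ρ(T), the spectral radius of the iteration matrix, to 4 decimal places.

yes, ρ = 0.4565

A = D + L + U where D = diag(-4.6, -4.6, 12.8, -19).
T_J = -D⁻¹(L+U): T[2,1] = -(2)/(12.8) = -0.1562; T[2,2] = 0.
  T[0,:] = [+0.0000 +0.0870 -0.7391 -0.7391]
  T[1,:] = [+0.1739 +0.0000 -0.8696 -0.0652]
  T[2,:] = [+0.1406 -0.1562 +0.0000 +0.0703]
  T[3,:] = [-0.1000 +0.1895 +0.0789 +0.0000]
|roots of det(T-λI)|: 0.4565, 0.3077, 0.2202, 0.2202.
spectral radius ρ = 0.4565; 0.4565 < 1, so it converges for any x₀.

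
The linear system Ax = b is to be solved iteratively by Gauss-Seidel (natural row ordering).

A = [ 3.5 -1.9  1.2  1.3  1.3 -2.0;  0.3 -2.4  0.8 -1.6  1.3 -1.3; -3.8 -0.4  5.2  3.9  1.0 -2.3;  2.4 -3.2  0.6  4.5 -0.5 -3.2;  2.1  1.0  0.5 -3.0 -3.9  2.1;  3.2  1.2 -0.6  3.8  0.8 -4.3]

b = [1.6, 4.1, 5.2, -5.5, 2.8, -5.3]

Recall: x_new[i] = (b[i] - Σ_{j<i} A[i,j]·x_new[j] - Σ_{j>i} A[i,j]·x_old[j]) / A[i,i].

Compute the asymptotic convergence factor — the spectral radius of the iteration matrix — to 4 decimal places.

1.3625

Diagonal D = diag(3.5, -2.4, 5.2, 4.5, -3.9, -4.3); L, U strict lower/upper.
T_GS = -(D+L)⁻¹U: row 0 first, T[0,1] = -(-1.9)/(3.5) = +0.5429; later rows by forward substitution.
  T[0,:] = [+0.0000 +0.5429 -0.3429 -0.3714 -0.3714 +0.5714]
  T[1,:] = [+0.0000 +0.0679 +0.2905 -0.7131 +0.4952 -0.4702]
  T[2,:] = [+0.0000 +0.4019 -0.2282 -1.0763 -0.4256 +0.8237]
  T[3,:] = [+0.0000 -0.2949 +0.4198 -0.1655 +0.7181 -0.0379]
  T[4,:] = [+0.0000 +0.5881 -0.4623 -0.3935 -0.6800 +0.8603]
  T[5,:] = [+0.0000 +0.2157 +0.1428 -0.5447 +0.4293 +0.3057]
|eigenvalues of T|: 1.3625, 0.6974, 0.6974, 0.0955, 0.0955, 0.0000.
ρ(T) = max|λ| = 1.3625; 1.3625 > 1, so it fails to converge.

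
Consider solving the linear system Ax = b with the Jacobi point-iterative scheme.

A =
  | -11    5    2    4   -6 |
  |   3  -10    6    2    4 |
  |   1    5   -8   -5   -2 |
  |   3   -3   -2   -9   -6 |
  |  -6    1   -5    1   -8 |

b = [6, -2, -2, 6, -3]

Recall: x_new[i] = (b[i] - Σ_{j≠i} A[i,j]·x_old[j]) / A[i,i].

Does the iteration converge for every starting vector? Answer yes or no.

Split A = D + L + U, D = diag(-11, -10, -8, -9, -8).
Jacobi T = -D⁻¹(L+U): T[4,2] = -(-5)/(-8) = -0.6250; T[4,4] = 0.
  T[0,:] = [+0.0000, +0.4545, +0.1818, +0.3636, -0.5455]
  T[1,:] = [+0.3000, +0.0000, +0.6000, +0.2000, +0.4000]
  T[2,:] = [+0.1250, +0.6250, +0.0000, -0.6250, -0.2500]
  T[3,:] = [+0.3333, -0.3333, -0.2222, +0.0000, -0.6667]
  T[4,:] = [-0.7500, +0.1250, -0.6250, +0.1250, +0.0000]
moduli |λ_i(T)| = 1.1344, 0.7618, 0.7618, 0.4113, 0.0555.
ρ(T) = max|λ| = 1.1344; 1.1344 > 1 ⇒ diverges.

no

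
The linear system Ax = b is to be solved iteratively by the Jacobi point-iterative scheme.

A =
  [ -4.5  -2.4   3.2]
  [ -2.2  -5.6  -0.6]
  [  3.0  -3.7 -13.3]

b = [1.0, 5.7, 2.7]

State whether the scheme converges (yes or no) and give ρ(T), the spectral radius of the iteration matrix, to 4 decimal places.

yes, ρ = 0.7244

Write A = D+L+U with D = diag(-4.5, -5.6, -13.3).
Jacobi: T = -D⁻¹(L+U), T[2,0] = -(3)/(-13.3) = +0.2256; T[2,2] = 0.
  T[0,:] = [+0.0000 -0.5333 +0.7111]
  T[1,:] = [-0.3929 +0.0000 -0.1071]
  T[2,:] = [+0.2256 -0.2782 +0.0000]
|roots of det(T-λI)|: 0.7244, 0.4405, 0.2839.
spectral radius ρ = 0.7244; 0.7244 < 1: convergent.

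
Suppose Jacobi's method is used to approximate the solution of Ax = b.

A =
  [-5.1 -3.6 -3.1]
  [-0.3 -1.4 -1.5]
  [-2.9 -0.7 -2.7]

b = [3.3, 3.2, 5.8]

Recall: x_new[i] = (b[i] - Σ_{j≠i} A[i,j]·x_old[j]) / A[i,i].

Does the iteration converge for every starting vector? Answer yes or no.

no

Diagonal D = diag(-5.1, -1.4, -2.7); L, U strict lower/upper.
T_J = -D⁻¹(L+U): T[1,0] = -(-0.3)/(-1.4) = -0.2143; T[1,1] = 0.
  T[0,:] = [+0.0000  -0.7059  -0.6078]
  T[1,:] = [-0.2143  +0.0000  -1.0714]
  T[2,:] = [-1.0741  -0.2593  +0.0000]
|λ(T)| sorted: 1.3137, 0.8025, 0.8025.
ρ = 1.3137; 1.3137 > 1 ⇒ diverges.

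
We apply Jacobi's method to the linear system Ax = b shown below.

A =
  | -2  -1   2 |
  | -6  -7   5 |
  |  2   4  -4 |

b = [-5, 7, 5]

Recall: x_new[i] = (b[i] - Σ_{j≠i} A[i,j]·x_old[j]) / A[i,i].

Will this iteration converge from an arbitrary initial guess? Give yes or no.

no

A = D + L + U where D = diag(-2, -7, -4).
Jacobi T = -D⁻¹(L+U): T[2,1] = -(4)/(-4) = +1.0000; T[2,2] = 0.
  T[0,:] = [+0.0000, -0.5000, +1.0000]
  T[1,:] = [-0.8571, +0.0000, +0.7143]
  T[2,:] = [+0.5000, +1.0000, +0.0000]
moduli |λ_i(T)| = 1.5240, 0.8244, 0.8244.
ρ(T) = max|λ| = 1.5240; 1.5240 > 1: divergent.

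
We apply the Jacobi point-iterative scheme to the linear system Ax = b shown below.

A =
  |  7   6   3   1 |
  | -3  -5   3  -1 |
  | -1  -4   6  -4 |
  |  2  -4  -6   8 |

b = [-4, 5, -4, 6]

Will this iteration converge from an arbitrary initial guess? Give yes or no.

Split A = D + L + U, D = diag(7, -5, 6, 8).
Jacobi T = -D⁻¹(L+U): T[0,1] = -(6)/(7) = -0.8571; T[0,0] = 0.
  T[0,:] = [+0.0000 -0.8571 -0.4286 -0.1429]
  T[1,:] = [-0.6000 +0.0000 +0.6000 -0.2000]
  T[2,:] = [+0.1667 +0.6667 +0.0000 +0.6667]
  T[3,:] = [-0.2500 +0.5000 +0.7500 +0.0000]
eigenvalue magnitudes: 1.1973, 0.9845, 0.3631, 0.1502.
ρ(T) = max|λ| = 1.1973; 1.1973 > 1, so it fails to converge.

no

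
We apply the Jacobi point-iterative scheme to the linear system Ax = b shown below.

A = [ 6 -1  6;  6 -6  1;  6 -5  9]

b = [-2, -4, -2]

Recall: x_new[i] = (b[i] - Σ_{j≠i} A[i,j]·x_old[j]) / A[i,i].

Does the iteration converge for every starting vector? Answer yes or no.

Write A = D+L+U with D = diag(6, -6, 9).
T_J = -D⁻¹(L+U): T[2,0] = -(6)/(9) = -0.6667; T[2,2] = 0.
  T[0,:] = [+0.0000, +0.1667, -1.0000]
  T[1,:] = [+1.0000, +0.0000, +0.1667]
  T[2,:] = [-0.6667, +0.5556, +0.0000]
moduli |λ_i(T)| = 1.1872, 0.6954, 0.6954.
ρ = 1.1872; 1.1872 > 1: divergent.

no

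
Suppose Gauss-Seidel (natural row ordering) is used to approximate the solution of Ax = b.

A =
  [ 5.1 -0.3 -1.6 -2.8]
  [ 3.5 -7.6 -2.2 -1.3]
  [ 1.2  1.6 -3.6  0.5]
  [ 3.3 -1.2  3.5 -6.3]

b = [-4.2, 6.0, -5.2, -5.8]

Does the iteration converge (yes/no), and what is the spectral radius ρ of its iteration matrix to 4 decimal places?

yes, ρ = 0.6058

A = D + L + U where D = diag(5.1, -7.6, -3.6, -6.3).
T_GS = -(D+L)⁻¹U: row 0 first, T[0,2] = -(-1.6)/(5.1) = +0.3137; later rows by forward substitution.
  T[0,:] = [+0.0000 +0.0588 +0.3137 +0.5490]
  T[1,:] = [+0.0000 +0.0271 -0.1450 +0.0818]
  T[2,:] = [+0.0000 +0.0316 +0.0401 +0.3582]
  T[3,:] = [+0.0000 +0.0432 +0.2142 +0.4710]
|λ(T)| sorted: 0.6058, 0.0902, 0.0227, 0.0000.
ρ(T) = max|λ| = 0.6058; 0.6058 < 1 ⇒ converges.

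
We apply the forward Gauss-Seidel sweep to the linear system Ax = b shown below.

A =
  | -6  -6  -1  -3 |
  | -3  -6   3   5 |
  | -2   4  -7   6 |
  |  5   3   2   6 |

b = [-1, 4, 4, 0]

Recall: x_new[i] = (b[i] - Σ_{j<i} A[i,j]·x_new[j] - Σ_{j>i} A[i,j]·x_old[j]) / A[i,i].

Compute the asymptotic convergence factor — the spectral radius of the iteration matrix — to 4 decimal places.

Let D = diag(-6, -6, -7, 6); L, U the strict triangles.
Gauss-Seidel: T = -(D+L)⁻¹U, row 0 first, T[0,1] = -(-6)/(-6) = -1.0000; later rows by forward substitution.
  T[0,:] = [+0.0000 -1.0000 -0.1667 -0.5000]
  T[1,:] = [+0.0000 +0.5000 +0.5833 +1.0833]
  T[2,:] = [+0.0000 +0.5714 +0.3810 +1.6190]
  T[3,:] = [+0.0000 +0.3929 -0.2798 -0.6647]
|roots of det(T-λI)|: 1.1234, 0.5638, 0.5638, 0.0000.
ρ(T) = max|λ| = 1.1234; 1.1234 > 1, so it fails to converge.

1.1234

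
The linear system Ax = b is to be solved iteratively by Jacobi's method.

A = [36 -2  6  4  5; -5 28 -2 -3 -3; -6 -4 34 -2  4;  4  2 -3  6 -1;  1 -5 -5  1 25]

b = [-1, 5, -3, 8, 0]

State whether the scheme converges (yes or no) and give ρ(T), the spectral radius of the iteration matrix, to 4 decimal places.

Write A = D+L+U with D = diag(36, 28, 34, 6, 25).
Jacobi: T = -D⁻¹(L+U), T[4,2] = -(-5)/(25) = +0.2000; T[4,4] = 0.
  T[0,:] = [+0.0000 +0.0556 -0.1667 -0.1111 -0.1389]
  T[1,:] = [+0.1786 +0.0000 +0.0714 +0.1071 +0.1071]
  T[2,:] = [+0.1765 +0.1176 +0.0000 +0.0588 -0.1176]
  T[3,:] = [-0.6667 -0.3333 +0.5000 +0.0000 +0.1667]
  T[4,:] = [-0.0400 +0.2000 +0.2000 -0.0400 +0.0000]
|λ(T)| sorted: 0.2396, 0.1915, 0.1915, 0.1482, 0.1482.
ρ = 0.2396; 0.2396 < 1: convergent.

yes, ρ = 0.2396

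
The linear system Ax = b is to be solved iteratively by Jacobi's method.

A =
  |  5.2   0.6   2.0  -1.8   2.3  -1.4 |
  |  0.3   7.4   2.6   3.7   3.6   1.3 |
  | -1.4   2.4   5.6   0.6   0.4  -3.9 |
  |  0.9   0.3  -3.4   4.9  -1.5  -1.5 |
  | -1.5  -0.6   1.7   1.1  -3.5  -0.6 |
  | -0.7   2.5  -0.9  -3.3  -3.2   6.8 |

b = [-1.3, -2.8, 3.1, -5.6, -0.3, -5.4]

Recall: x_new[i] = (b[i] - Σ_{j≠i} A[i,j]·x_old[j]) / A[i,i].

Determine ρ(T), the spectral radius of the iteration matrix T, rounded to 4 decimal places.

Split A = D + L + U, D = diag(5.2, 7.4, 5.6, 4.9, -3.5, 6.8).
T_J = -D⁻¹(L+U): T[3,2] = -(-3.4)/(4.9) = +0.6939; T[3,3] = 0.
  T[0,:] = [+0.0000, -0.1154, -0.3846, +0.3462, -0.4423, +0.2692]
  T[1,:] = [-0.0405, +0.0000, -0.3514, -0.5000, -0.4865, -0.1757]
  T[2,:] = [+0.2500, -0.4286, +0.0000, -0.1071, -0.0714, +0.6964]
  T[3,:] = [-0.1837, -0.0612, +0.6939, +0.0000, +0.3061, +0.3061]
  T[4,:] = [-0.4286, -0.1714, +0.4857, +0.3143, +0.0000, -0.1714]
  T[5,:] = [+0.1029, -0.3676, +0.1324, +0.4853, +0.4706, +0.0000]
eigenvalue magnitudes: 1.1982, 0.6677, 0.6677, 0.6003, 0.1316, 0.1316.
ρ = 1.1982; 1.1982 > 1: divergent.

1.1982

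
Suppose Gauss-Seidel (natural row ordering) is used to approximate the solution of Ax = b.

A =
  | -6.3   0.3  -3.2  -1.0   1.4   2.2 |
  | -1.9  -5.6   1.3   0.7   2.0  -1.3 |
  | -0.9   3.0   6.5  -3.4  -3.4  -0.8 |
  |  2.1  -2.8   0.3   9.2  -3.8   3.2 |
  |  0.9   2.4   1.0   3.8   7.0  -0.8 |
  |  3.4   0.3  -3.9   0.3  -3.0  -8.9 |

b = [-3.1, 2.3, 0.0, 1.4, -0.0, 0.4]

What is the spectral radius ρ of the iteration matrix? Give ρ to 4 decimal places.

0.6726

Diagonal D = diag(-6.3, -5.6, 6.5, 9.2, 7, -8.9); L, U strict lower/upper.
GS T = -(D+L)⁻¹U: row 0 first, T[0,3] = -(-1)/(-6.3) = -0.1587; later rows by forward substitution.
  T[0,:] = [+0.0000 +0.0476 -0.5079 -0.1587 +0.2222 +0.3492]
  T[1,:] = [+0.0000 -0.0162 +0.4045 +0.1789 +0.2817 -0.3506]
  T[2,:] = [+0.0000 +0.0141 -0.2570 +0.4186 +0.4238 +0.3333]
  T[3,:] = [+0.0000 -0.0162 +0.2474 +0.0770 +0.4342 -0.5451]
  T[4,:] = [+0.0000 +0.0062 -0.1710 -0.1425 -0.4214 +0.4379]
  T[5,:] = [+0.0000 +0.0088 -0.0018 -0.1874 +0.0654 -0.1904]
|eigenvalues of T|: 0.6726, 0.2487, 0.1297, 0.1297, 0.0370, 0.0000.
spectral radius ρ = 0.6726; 0.6726 < 1, so it converges for any x₀.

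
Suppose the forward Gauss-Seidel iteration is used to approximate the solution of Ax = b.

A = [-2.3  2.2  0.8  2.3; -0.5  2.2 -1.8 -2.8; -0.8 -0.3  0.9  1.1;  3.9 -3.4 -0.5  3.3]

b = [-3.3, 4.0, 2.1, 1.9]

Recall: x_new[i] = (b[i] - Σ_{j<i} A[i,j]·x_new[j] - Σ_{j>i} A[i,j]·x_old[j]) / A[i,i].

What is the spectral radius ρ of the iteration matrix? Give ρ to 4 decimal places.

A = D + L + U where D = diag(-2.3, 2.2, 0.9, 3.3).
GS T = -(D+L)⁻¹U: row 0 first, T[0,1] = -(2.2)/(-2.3) = +0.9565; later rows by forward substitution.
  T[0,:] = [+0.0000, +0.9565, +0.3478, +1.0000]
  T[1,:] = [+0.0000, +0.2174, +0.8972, +1.5000]
  T[2,:] = [+0.0000, +0.9227, +0.6083, +0.1667]
  T[3,:] = [+0.0000, -0.7667, +0.6055, +0.3889]
eigenvalue magnitudes: 1.3405, 0.9183, 0.9183, 0.0000.
ρ = 1.3405; 1.3405 > 1 ⇒ diverges.

1.3405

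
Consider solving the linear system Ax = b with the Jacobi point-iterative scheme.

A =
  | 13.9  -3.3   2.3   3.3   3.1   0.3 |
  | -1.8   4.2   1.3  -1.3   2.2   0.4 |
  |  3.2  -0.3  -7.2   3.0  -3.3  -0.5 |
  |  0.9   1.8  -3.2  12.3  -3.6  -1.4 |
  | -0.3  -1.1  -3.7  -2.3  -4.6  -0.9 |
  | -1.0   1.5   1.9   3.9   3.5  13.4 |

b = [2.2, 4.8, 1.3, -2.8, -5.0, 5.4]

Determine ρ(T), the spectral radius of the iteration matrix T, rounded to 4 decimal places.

0.8429

Diagonal D = diag(13.9, 4.2, -7.2, 12.3, -4.6, 13.4); L, U strict lower/upper.
T_J = -D⁻¹(L+U): T[5,3] = -(3.9)/(13.4) = -0.2910; T[5,5] = 0.
  T[0,:] = [+0.0000, +0.2374, -0.1655, -0.2374, -0.2230, -0.0216]
  T[1,:] = [+0.4286, +0.0000, -0.3095, +0.3095, -0.5238, -0.0952]
  T[2,:] = [+0.4444, -0.0417, +0.0000, +0.4167, -0.4583, -0.0694]
  T[3,:] = [-0.0732, -0.1463, +0.2602, +0.0000, +0.2927, +0.1138]
  T[4,:] = [-0.0652, -0.2391, -0.8043, -0.5000, +0.0000, -0.1957]
  T[5,:] = [+0.0746, -0.1119, -0.1418, -0.2910, -0.2612, +0.0000]
|roots of det(T-λI)|: 0.8429, 0.6745, 0.2526, 0.2526, 0.1018, 0.1018.
ρ = 0.8429; 0.8429 < 1: convergent.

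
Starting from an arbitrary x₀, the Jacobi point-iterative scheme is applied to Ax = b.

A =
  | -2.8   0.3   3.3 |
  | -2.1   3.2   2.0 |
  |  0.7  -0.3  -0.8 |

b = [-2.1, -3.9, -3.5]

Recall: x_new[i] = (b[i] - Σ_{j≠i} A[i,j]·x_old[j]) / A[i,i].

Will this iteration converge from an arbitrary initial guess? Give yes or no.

A = D + L + U where D = diag(-2.8, 3.2, -0.8).
Jacobi: T = -D⁻¹(L+U), T[1,0] = -(-2.1)/(3.2) = +0.6562; T[1,1] = 0.
  T[0,:] = [+0.0000, +0.1071, +1.1786]
  T[1,:] = [+0.6562, +0.0000, -0.6250]
  T[2,:] = [+0.8750, -0.3750, +0.0000]
moduli |λ_i(T)| = 1.2691, 0.9923, 0.2768.
ρ = 1.2691; 1.2691 > 1, so it fails to converge.

no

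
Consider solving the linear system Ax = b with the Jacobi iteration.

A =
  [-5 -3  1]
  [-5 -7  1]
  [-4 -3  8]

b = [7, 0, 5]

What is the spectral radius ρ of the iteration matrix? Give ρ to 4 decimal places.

0.8352

Let D = diag(-5, -7, 8); L, U the strict triangles.
T_J = -D⁻¹(L+U): T[2,1] = -(-3)/(8) = +0.3750; T[2,2] = 0.
  T[0,:] = [+0.0000  -0.6000  +0.2000]
  T[1,:] = [-0.7143  +0.0000  +0.1429]
  T[2,:] = [+0.5000  +0.3750  +0.0000]
moduli |λ_i(T)| = 0.8352, 0.6604, 0.1748.
ρ = 0.8352; 0.8352 < 1, so it converges for any x₀.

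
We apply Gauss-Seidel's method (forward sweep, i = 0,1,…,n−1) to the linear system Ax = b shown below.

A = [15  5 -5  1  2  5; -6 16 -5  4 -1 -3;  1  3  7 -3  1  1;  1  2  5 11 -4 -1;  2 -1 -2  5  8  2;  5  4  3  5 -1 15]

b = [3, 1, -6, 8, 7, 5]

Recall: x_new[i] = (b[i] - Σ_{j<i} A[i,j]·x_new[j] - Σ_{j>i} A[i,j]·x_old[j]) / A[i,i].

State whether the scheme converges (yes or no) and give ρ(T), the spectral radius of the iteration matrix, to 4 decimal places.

yes, ρ = 0.8439

Diagonal D = diag(15, 16, 7, 11, 8, 15); L, U strict lower/upper.
Gauss-Seidel: T = -(D+L)⁻¹U, row 0 first, T[0,5] = -(5)/(15) = -0.3333; later rows by forward substitution.
  T[0,:] = [+0.0000  -0.3333  +0.3333  -0.0667  -0.1333  -0.3333]
  T[1,:] = [+0.0000  -0.1250  +0.4375  -0.2750  +0.0125  +0.0625]
  T[2,:] = [+0.0000  +0.1012  -0.2351  +0.5560  -0.1292  -0.1220]
  T[3,:] = [+0.0000  +0.0070  -0.0030  -0.1966  +0.4322  +0.1653]
  T[4,:] = [+0.0000  +0.0886  -0.0856  +0.2442  -0.2675  -0.2927]
  T[5,:] = [+0.0000  +0.1278  -0.1855  +0.0662  -0.0950  +0.0442]
|roots of det(T-λI)|: 0.8439, 0.2907, 0.2907, 0.1865, 0.1017, 0.0000.
ρ = 0.8439; 0.8439 < 1, so it converges for any x₀.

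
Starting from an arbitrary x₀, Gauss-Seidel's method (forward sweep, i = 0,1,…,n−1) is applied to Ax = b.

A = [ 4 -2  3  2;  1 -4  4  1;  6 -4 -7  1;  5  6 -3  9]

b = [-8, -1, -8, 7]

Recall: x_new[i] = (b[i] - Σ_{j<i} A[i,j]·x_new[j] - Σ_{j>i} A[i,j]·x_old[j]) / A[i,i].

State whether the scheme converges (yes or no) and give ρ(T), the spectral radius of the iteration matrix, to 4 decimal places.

Let D = diag(4, -4, -7, 9); L, U the strict triangles.
GS T = -(D+L)⁻¹U: row 0 first, T[0,3] = -(2)/(4) = -0.5000; later rows by forward substitution.
  T[0,:] = [+0.0000  +0.5000  -0.7500  -0.5000]
  T[1,:] = [+0.0000  +0.1250  +0.8125  +0.1250]
  T[2,:] = [+0.0000  +0.3571  -1.1071  -0.3571]
  T[3,:] = [+0.0000  -0.2421  -0.4940  +0.0754]
moduli |λ_i(T)| = 1.3930, 0.4181, 0.0681, 0.0000.
spectral radius ρ = 1.3930; 1.3930 > 1, so it fails to converge.

no, ρ = 1.3930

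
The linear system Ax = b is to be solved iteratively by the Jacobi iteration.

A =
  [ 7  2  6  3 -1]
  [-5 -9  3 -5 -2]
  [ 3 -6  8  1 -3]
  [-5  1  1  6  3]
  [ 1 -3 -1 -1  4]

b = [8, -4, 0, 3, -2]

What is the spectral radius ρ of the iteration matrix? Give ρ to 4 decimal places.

1.1782

Split A = D + L + U, D = diag(7, -9, 8, 6, 4).
T_J = -D⁻¹(L+U): T[1,2] = -(3)/(-9) = +0.3333; T[1,1] = 0.
  T[0,:] = [+0.0000, -0.2857, -0.8571, -0.4286, +0.1429]
  T[1,:] = [-0.5556, +0.0000, +0.3333, -0.5556, -0.2222]
  T[2,:] = [-0.3750, +0.7500, +0.0000, -0.1250, +0.3750]
  T[3,:] = [+0.8333, -0.1667, -0.1667, +0.0000, -0.5000]
  T[4,:] = [-0.2500, +0.7500, +0.2500, +0.2500, +0.0000]
|λ(T)| sorted: 1.1782, 0.7682, 0.7682, 0.4461, 0.4461.
ρ(T) = max|λ| = 1.1782; 1.1782 > 1, so it fails to converge.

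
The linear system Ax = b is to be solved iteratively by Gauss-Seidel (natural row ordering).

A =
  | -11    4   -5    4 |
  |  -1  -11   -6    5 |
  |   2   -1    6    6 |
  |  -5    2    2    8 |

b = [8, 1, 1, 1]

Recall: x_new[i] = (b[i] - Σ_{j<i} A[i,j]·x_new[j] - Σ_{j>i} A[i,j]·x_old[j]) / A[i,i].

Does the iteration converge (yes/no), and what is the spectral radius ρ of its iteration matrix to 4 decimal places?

Let D = diag(-11, -11, 6, 8); L, U the strict triangles.
GS T = -(D+L)⁻¹U: row 0 first, T[0,1] = -(4)/(-11) = +0.3636; later rows by forward substitution.
  T[0,:] = [+0.0000, +0.3636, -0.4545, +0.3636]
  T[1,:] = [+0.0000, -0.0331, -0.5041, +0.4215]
  T[2,:] = [+0.0000, -0.1267, +0.0675, -1.0510]
  T[3,:] = [+0.0000, +0.2672, -0.1749, +0.3846]
moduli |λ_i(T)| = 0.9347, 0.3642, 0.3642, 0.0000.
spectral radius ρ = 0.9347; 0.9347 < 1 ⇒ converges.

yes, ρ = 0.9347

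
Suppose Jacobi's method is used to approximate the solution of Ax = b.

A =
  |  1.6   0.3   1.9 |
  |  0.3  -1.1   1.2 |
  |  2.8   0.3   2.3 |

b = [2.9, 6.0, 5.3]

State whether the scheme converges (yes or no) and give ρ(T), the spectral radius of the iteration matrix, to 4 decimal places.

Write A = D+L+U with D = diag(1.6, -1.1, 2.3).
T_J = -D⁻¹(L+U): T[0,1] = -(0.3)/(1.6) = -0.1875; T[0,0] = 0.
  T[0,:] = [+0.0000  -0.1875  -1.1875]
  T[1,:] = [+0.2727  +0.0000  +1.0909]
  T[2,:] = [-1.2174  -0.1304  +0.0000]
|roots of det(T-λI)|: 1.2210, 0.9767, 0.2442.
spectral radius ρ = 1.2210; 1.2210 > 1: divergent.

no, ρ = 1.2210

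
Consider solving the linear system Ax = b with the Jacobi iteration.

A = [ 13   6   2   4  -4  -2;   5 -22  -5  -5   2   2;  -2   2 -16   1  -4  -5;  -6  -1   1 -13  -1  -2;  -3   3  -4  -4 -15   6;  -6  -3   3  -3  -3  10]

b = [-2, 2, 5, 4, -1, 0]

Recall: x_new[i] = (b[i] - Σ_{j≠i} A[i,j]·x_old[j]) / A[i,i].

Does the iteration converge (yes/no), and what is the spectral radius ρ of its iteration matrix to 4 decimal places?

Diagonal D = diag(13, -22, -16, -13, -15, 10); L, U strict lower/upper.
T_J = -D⁻¹(L+U): T[4,1] = -(3)/(-15) = +0.2000; T[4,4] = 0.
  T[0,:] = [+0.0000  -0.4615  -0.1538  -0.3077  +0.3077  +0.1538]
  T[1,:] = [+0.2273  +0.0000  -0.2273  -0.2273  +0.0909  +0.0909]
  T[2,:] = [-0.1250  +0.1250  +0.0000  +0.0625  -0.2500  -0.3125]
  T[3,:] = [-0.4615  -0.0769  +0.0769  +0.0000  -0.0769  -0.1538]
  T[4,:] = [-0.2000  +0.2000  -0.2667  -0.2667  +0.0000  +0.4000]
  T[5,:] = [+0.6000  +0.3000  -0.3000  +0.3000  +0.3000  +0.0000]
|eigenvalues of T|: 0.8299, 0.4957, 0.4957, 0.2194, 0.2194, 0.1200.
ρ = 0.8299; 0.8299 < 1 ⇒ converges.

yes, ρ = 0.8299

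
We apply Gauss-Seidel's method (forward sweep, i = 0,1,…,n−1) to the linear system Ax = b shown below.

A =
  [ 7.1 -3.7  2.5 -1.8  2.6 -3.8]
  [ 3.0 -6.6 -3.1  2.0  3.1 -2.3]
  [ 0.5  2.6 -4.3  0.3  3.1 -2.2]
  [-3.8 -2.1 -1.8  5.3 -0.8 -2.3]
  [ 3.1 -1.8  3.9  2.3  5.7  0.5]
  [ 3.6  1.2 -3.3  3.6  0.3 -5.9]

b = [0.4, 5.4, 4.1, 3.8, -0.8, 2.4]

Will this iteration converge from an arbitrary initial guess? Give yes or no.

no

Let D = diag(7.1, -6.6, -4.3, 5.3, 5.7, -5.9); L, U the strict triangles.
Gauss-Seidel: T = -(D+L)⁻¹U, row 0 first, T[0,5] = -(-3.8)/(7.1) = +0.5352; later rows by forward substitution.
  T[0,:] = [+0.0000, +0.5211, -0.3521, +0.2535, -0.3662, +0.5352]
  T[1,:] = [+0.0000, +0.2369, -0.6297, +0.4183, +0.3032, -0.1052]
  T[2,:] = [+0.0000, +0.2038, -0.4217, +0.3522, +0.8617, -0.5130]
  T[3,:] = [+0.0000, +0.5367, -0.6452, +0.4671, +0.3012, +0.6018]
  T[4,:] = [+0.0000, -0.5646, +0.5415, -0.4352, -0.4162, -0.3038]
  T[5,:] = [+0.0000, +0.5509, -0.4732, +0.3057, -0.4811, +0.9438]
|roots of det(T-λI)|: 1.5949, 0.4235, 0.4235, 0.1436, 0.0034, 0.0000.
spectral radius ρ = 1.5949; 1.5949 > 1, so it fails to converge.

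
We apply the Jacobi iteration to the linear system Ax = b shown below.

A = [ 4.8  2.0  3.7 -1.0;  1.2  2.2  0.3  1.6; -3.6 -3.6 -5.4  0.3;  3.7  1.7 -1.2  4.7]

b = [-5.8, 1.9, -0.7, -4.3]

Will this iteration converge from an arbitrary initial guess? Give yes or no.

no

Split A = D + L + U, D = diag(4.8, 2.2, -5.4, 4.7).
Jacobi T = -D⁻¹(L+U): T[3,1] = -(1.7)/(4.7) = -0.3617; T[3,3] = 0.
  T[0,:] = [+0.0000, -0.4167, -0.7708, +0.2083]
  T[1,:] = [-0.5455, +0.0000, -0.1364, -0.7273]
  T[2,:] = [-0.6667, -0.6667, +0.0000, +0.0556]
  T[3,:] = [-0.7872, -0.3617, +0.2553, +0.0000]
|roots of det(T-λI)|: 1.1695, 0.8036, 0.3584, 0.3584.
ρ(T) = max|λ| = 1.1695; 1.1695 > 1: divergent.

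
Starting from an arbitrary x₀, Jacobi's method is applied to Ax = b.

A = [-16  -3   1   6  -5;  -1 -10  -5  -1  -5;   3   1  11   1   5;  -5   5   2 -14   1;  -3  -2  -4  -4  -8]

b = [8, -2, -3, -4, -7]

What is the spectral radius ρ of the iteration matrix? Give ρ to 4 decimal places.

0.8239

Let D = diag(-16, -10, 11, -14, -8); L, U the strict triangles.
T_J = -D⁻¹(L+U): T[1,3] = -(-1)/(-10) = -0.1000; T[1,1] = 0.
  T[0,:] = [+0.0000  -0.1875  +0.0625  +0.3750  -0.3125]
  T[1,:] = [-0.1000  +0.0000  -0.5000  -0.1000  -0.5000]
  T[2,:] = [-0.2727  -0.0909  +0.0000  -0.0909  -0.4545]
  T[3,:] = [-0.3571  +0.3571  +0.1429  +0.0000  +0.0714]
  T[4,:] = [-0.3750  -0.2500  -0.5000  -0.5000  +0.0000]
moduli |λ_i(T)| = 0.8239, 0.5126, 0.4678, 0.4678, 0.3043.
ρ = 0.8239; 0.8239 < 1, so it converges for any x₀.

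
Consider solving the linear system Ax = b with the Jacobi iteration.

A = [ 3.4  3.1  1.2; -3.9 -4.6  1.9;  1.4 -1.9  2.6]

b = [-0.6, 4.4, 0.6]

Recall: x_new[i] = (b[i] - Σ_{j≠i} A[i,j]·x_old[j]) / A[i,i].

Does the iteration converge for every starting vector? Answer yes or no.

no

Diagonal D = diag(3.4, -4.6, 2.6); L, U strict lower/upper.
T_J = -D⁻¹(L+U): T[0,1] = -(3.1)/(3.4) = -0.9118; T[0,0] = 0.
  T[0,:] = [+0.0000 -0.9118 -0.3529]
  T[1,:] = [-0.8478 +0.0000 +0.4130]
  T[2,:] = [-0.5385 +0.7308 +0.0000]
|eigenvalues of T|: 1.2642, 0.8894, 0.3748.
spectral radius ρ = 1.2642; 1.2642 > 1 ⇒ diverges.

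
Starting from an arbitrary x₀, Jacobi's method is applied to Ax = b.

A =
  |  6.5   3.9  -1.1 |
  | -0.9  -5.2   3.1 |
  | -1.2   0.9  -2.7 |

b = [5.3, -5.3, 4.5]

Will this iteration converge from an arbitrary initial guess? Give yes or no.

Split A = D + L + U, D = diag(6.5, -5.2, -2.7).
T_J = -D⁻¹(L+U): T[1,0] = -(-0.9)/(-5.2) = -0.1731; T[1,1] = 0.
  T[0,:] = [+0.0000  -0.6000  +0.1692]
  T[1,:] = [-0.1731  +0.0000  +0.5962]
  T[2,:] = [-0.4444  +0.3333  +0.0000]
eigenvalue magnitudes: 0.6707, 0.4717, 0.4717.
ρ(T) = max|λ| = 0.6707; 0.6707 < 1: convergent.

yes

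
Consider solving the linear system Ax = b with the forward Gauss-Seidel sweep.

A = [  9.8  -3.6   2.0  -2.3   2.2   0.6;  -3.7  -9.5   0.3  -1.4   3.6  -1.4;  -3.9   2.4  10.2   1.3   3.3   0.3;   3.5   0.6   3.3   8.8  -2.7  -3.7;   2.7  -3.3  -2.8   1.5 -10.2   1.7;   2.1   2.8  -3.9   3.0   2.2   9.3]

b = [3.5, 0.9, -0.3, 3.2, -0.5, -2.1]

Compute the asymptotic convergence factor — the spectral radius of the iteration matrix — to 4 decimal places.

0.5586

Write A = D+L+U with D = diag(9.8, -9.5, 10.2, 8.8, -10.2, 9.3).
T_GS = -(D+L)⁻¹U: row 0 first, T[0,2] = -(2)/(9.8) = -0.2041; later rows by forward substitution.
  T[0,:] = [+0.0000  +0.3673  -0.2041  +0.2347  -0.2245  -0.0612]
  T[1,:] = [+0.0000  -0.1431  +0.1111  -0.2388  +0.4664  -0.1235]
  T[2,:] = [+0.0000  +0.1741  -0.1042  +0.0185  -0.5191  -0.0238]
  T[3,:] = [+0.0000  -0.2016  +0.1127  -0.0840  +0.5590  +0.4621]
  T[4,:] = [+0.0000  +0.0661  -0.0448  +0.1220  +0.0144  +0.2649]
  T[5,:] = [+0.0000  +0.0826  -0.0568  +0.0249  -0.4911  -0.1707]
eigenvalue magnitudes: 0.5586, 0.2444, 0.2444, 0.0380, 0.0135, 0.0000.
ρ = 0.5586; 0.5586 < 1: convergent.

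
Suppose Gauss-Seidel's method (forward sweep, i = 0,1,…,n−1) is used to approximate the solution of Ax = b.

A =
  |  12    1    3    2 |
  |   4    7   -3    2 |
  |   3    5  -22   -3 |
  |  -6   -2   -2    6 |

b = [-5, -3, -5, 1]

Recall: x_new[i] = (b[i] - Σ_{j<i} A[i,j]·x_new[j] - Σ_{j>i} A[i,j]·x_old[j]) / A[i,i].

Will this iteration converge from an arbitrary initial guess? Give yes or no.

yes

Diagonal D = diag(12, 7, -22, 6); L, U strict lower/upper.
T_GS = -(D+L)⁻¹U: row 0 first, T[0,2] = -(3)/(12) = -0.2500; later rows by forward substitution.
  T[0,:] = [+0.0000 -0.0833 -0.2500 -0.1667]
  T[1,:] = [+0.0000 +0.0476 +0.5714 -0.1905]
  T[2,:] = [+0.0000 -0.0005 +0.0958 -0.2024]
  T[3,:] = [+0.0000 -0.0676 -0.0276 -0.2976]
eigenvalue magnitudes: 0.2903, 0.2143, 0.0783, 0.0000.
ρ(T) = max|λ| = 0.2903; 0.2903 < 1: convergent.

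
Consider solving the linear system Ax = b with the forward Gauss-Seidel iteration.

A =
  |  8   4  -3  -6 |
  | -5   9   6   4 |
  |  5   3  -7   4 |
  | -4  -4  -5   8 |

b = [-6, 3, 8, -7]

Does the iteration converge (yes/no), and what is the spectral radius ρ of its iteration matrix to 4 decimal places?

no, ρ = 1.2724

Write A = D+L+U with D = diag(8, 9, -7, 8).
Gauss-Seidel: T = -(D+L)⁻¹U, row 0 first, T[0,1] = -(4)/(8) = -0.5000; later rows by forward substitution.
  T[0,:] = [+0.0000, -0.5000, +0.3750, +0.7500]
  T[1,:] = [+0.0000, -0.2778, -0.4583, -0.0278]
  T[2,:] = [+0.0000, -0.4762, +0.0714, +1.0952]
  T[3,:] = [+0.0000, -0.6865, +0.0030, +1.0456]
|λ(T)| sorted: 1.2724, 0.2736, 0.2736, 0.0000.
spectral radius ρ = 1.2724; 1.2724 > 1 ⇒ diverges.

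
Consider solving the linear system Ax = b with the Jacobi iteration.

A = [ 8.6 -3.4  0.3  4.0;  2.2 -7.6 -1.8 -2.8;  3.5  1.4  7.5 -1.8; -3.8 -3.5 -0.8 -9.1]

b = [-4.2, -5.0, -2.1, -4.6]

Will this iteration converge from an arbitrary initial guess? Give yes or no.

Let D = diag(8.6, -7.6, 7.5, -9.1); L, U the strict triangles.
T_J = -D⁻¹(L+U): T[1,2] = -(-1.8)/(-7.6) = -0.2368; T[1,1] = 0.
  T[0,:] = [+0.0000 +0.3953 -0.0349 -0.4651]
  T[1,:] = [+0.2895 +0.0000 -0.2368 -0.3684]
  T[2,:] = [-0.4667 -0.1867 +0.0000 +0.2400]
  T[3,:] = [-0.4176 -0.3846 -0.0879 +0.0000]
moduli |λ_i(T)| = 0.8365, 0.4641, 0.1928, 0.1928.
ρ(T) = max|λ| = 0.8365; 0.8365 < 1 ⇒ converges.

yes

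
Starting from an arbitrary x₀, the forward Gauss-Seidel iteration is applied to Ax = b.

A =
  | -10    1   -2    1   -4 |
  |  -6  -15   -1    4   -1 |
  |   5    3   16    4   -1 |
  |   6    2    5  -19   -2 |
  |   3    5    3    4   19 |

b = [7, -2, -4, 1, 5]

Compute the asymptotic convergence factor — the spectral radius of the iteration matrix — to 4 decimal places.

0.2163

Write A = D+L+U with D = diag(-10, -15, 16, -19, 19).
T_GS = -(D+L)⁻¹U: row 0 first, T[0,4] = -(-4)/(-10) = -0.4000; later rows by forward substitution.
  T[0,:] = [+0.0000 +0.1000 -0.2000 +0.1000 -0.4000]
  T[1,:] = [+0.0000 -0.0400 +0.0133 +0.2267 +0.0933]
  T[2,:] = [+0.0000 -0.0237 +0.0600 -0.3237 +0.1700]
  T[3,:] = [+0.0000 +0.0211 -0.0460 -0.0298 -0.1770]
  T[4,:] = [+0.0000 -0.0060 +0.0283 -0.0181 +0.0490]
eigenvalue magnitudes: 0.2163, 0.1184, 0.0329, 0.0329, 0.0000.
spectral radius ρ = 0.2163; 0.2163 < 1 ⇒ converges.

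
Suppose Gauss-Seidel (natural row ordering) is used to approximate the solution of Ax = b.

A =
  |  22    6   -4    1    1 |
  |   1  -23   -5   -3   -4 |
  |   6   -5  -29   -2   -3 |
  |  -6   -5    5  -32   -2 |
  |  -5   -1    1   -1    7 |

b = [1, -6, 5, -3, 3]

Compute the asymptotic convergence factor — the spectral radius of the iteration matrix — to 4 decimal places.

Let D = diag(22, -23, -29, -32, 7); L, U the strict triangles.
T_GS = -(D+L)⁻¹U: row 0 first, T[0,3] = -(1)/(22) = -0.0455; later rows by forward substitution.
  T[0,:] = [+0.0000 -0.2727 +0.1818 -0.0455 -0.0455]
  T[1,:] = [+0.0000 -0.0119 -0.2095 -0.1324 -0.1759]
  T[2,:] = [+0.0000 -0.0544 +0.0737 -0.0555 -0.0825]
  T[3,:] = [+0.0000 +0.0445 +0.0102 +0.0205 -0.0394]
  T[4,:] = [+0.0000 -0.1824 +0.0909 -0.0405 -0.0514]
|λ(T)| sorted: 0.2284, 0.0982, 0.0982, 0.0829, 0.0000.
spectral radius ρ = 0.2284; 0.2284 < 1 ⇒ converges.

0.2284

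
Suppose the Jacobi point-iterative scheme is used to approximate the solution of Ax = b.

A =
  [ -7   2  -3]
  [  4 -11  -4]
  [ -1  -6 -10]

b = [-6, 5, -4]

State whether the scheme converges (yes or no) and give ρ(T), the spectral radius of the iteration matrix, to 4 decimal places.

Split A = D + L + U, D = diag(-7, -11, -10).
Jacobi: T = -D⁻¹(L+U), T[2,0] = -(-1)/(-10) = -0.1000; T[2,2] = 0.
  T[0,:] = [+0.0000  +0.2857  -0.4286]
  T[1,:] = [+0.3636  +0.0000  -0.3636]
  T[2,:] = [-0.1000  -0.6000  +0.0000]
eigenvalue magnitudes: 0.7144, 0.3814, 0.3814.
ρ(T) = max|λ| = 0.7144; 0.7144 < 1, so it converges for any x₀.

yes, ρ = 0.7144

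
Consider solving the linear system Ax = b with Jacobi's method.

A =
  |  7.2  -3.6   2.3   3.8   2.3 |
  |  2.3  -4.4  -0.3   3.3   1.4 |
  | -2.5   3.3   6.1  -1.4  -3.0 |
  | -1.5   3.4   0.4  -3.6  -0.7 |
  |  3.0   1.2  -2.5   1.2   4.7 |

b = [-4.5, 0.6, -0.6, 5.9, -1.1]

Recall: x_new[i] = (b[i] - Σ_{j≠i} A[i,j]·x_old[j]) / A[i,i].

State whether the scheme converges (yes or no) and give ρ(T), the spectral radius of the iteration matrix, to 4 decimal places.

Let D = diag(7.2, -4.4, 6.1, -3.6, 4.7); L, U the strict triangles.
Jacobi: T = -D⁻¹(L+U), T[4,0] = -(3)/(4.7) = -0.6383; T[4,4] = 0.
  T[0,:] = [+0.0000  +0.5000  -0.3194  -0.5278  -0.3194]
  T[1,:] = [+0.5227  +0.0000  -0.0682  +0.7500  +0.3182]
  T[2,:] = [+0.4098  -0.5410  +0.0000  +0.2295  +0.4918]
  T[3,:] = [-0.4167  +0.9444  +0.1111  +0.0000  -0.1944]
  T[4,:] = [-0.6383  -0.2553  +0.5319  -0.2553  +0.0000]
|roots of det(T-λI)|: 1.4134, 0.7396, 0.7396, 0.1590, 0.0989.
ρ = 1.4134; 1.4134 > 1 ⇒ diverges.

no, ρ = 1.4134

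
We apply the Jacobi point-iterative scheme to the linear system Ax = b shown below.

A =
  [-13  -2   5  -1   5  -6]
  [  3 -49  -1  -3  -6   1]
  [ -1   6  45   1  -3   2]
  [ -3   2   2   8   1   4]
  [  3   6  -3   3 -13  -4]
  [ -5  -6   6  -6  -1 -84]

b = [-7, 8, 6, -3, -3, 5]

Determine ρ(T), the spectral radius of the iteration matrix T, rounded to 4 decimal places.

0.4504

Write A = D+L+U with D = diag(-13, -49, 45, 8, -13, -84).
Jacobi T = -D⁻¹(L+U): T[0,5] = -(-6)/(-13) = -0.4615; T[0,0] = 0.
  T[0,:] = [+0.0000  -0.1538  +0.3846  -0.0769  +0.3846  -0.4615]
  T[1,:] = [+0.0612  +0.0000  -0.0204  -0.0612  -0.1224  +0.0204]
  T[2,:] = [+0.0222  -0.1333  +0.0000  -0.0222  +0.0667  -0.0444]
  T[3,:] = [+0.3750  -0.2500  -0.2500  +0.0000  -0.1250  -0.5000]
  T[4,:] = [+0.2308  +0.4615  -0.2308  +0.2308  +0.0000  -0.3077]
  T[5,:] = [-0.0595  -0.0714  +0.0714  -0.0714  -0.0119  +0.0000]
eigenvalue magnitudes: 0.4504, 0.3766, 0.3766, 0.0872, 0.0802, 0.0802.
spectral radius ρ = 0.4504; 0.4504 < 1 ⇒ converges.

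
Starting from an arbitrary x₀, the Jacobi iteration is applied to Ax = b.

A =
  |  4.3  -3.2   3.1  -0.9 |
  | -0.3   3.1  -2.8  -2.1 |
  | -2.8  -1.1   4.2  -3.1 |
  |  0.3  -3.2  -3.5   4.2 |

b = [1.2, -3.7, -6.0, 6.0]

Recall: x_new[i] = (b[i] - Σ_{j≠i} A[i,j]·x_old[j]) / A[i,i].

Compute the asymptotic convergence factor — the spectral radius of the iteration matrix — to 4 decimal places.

1.4319

Split A = D + L + U, D = diag(4.3, 3.1, 4.2, 4.2).
T_J = -D⁻¹(L+U): T[0,1] = -(-3.2)/(4.3) = +0.7442; T[0,0] = 0.
  T[0,:] = [+0.0000, +0.7442, -0.7209, +0.2093]
  T[1,:] = [+0.0968, +0.0000, +0.9032, +0.6774]
  T[2,:] = [+0.6667, +0.2619, +0.0000, +0.7381]
  T[3,:] = [-0.0714, +0.7619, +0.8333, +0.0000]
|roots of det(T-λI)|: 1.4319, 0.7790, 0.7790, 0.6010.
spectral radius ρ = 1.4319; 1.4319 > 1: divergent.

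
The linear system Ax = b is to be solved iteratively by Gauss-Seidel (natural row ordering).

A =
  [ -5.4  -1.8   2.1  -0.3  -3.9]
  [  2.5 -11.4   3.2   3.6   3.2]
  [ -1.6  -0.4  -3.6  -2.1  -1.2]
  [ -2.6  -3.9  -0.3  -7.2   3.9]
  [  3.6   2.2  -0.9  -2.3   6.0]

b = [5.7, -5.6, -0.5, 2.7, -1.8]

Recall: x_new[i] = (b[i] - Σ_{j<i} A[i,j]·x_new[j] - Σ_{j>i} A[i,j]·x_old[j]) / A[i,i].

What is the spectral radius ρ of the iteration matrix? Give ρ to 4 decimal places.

0.8261

Write A = D+L+U with D = diag(-5.4, -11.4, -3.6, -7.2, 6).
Gauss-Seidel: T = -(D+L)⁻¹U, row 0 first, T[0,4] = -(-3.9)/(-5.4) = -0.7222; later rows by forward substitution.
  T[0,:] = [+0.0000, -0.3333, +0.3889, -0.0556, -0.7222]
  T[1,:] = [+0.0000, -0.0731, +0.3660, +0.3036, +0.1223]
  T[2,:] = [+0.0000, +0.1563, -0.2135, -0.5924, -0.0259]
  T[3,:] = [+0.0000, +0.1535, -0.3298, -0.1197, +0.7373]
  T[4,:] = [+0.0000, +0.3091, -0.5260, -0.2127, +0.6672]
moduli |λ_i(T)| = 0.8261, 0.3897, 0.3897, 0.1414, 0.0000.
spectral radius ρ = 0.8261; 0.8261 < 1: convergent.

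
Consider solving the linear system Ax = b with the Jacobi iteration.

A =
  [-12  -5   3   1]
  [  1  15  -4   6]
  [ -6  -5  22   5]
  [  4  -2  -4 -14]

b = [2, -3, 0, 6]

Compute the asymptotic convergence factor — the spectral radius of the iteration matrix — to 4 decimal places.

Split A = D + L + U, D = diag(-12, 15, 22, -14).
T_J = -D⁻¹(L+U): T[2,1] = -(-5)/(22) = +0.2273; T[2,2] = 0.
  T[0,:] = [+0.0000, -0.4167, +0.2500, +0.0833]
  T[1,:] = [-0.0667, +0.0000, +0.2667, -0.4000]
  T[2,:] = [+0.2727, +0.2273, +0.0000, -0.2273]
  T[3,:] = [+0.2857, -0.1429, -0.2857, +0.0000]
|λ(T)| sorted: 0.5280, 0.4014, 0.4014, 0.2405.
ρ = 0.5280; 0.5280 < 1, so it converges for any x₀.

0.5280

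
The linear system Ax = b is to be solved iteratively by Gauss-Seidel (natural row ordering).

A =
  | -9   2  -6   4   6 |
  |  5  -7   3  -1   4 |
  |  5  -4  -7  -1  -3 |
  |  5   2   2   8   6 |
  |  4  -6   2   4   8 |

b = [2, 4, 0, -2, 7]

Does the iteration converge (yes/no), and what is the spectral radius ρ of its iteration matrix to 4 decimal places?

no, ρ = 1.1976

Let D = diag(-9, -7, -7, 8, 8); L, U the strict triangles.
Gauss-Seidel: T = -(D+L)⁻¹U, row 0 first, T[0,2] = -(-6)/(-9) = -0.6667; later rows by forward substitution.
  T[0,:] = [+0.0000, +0.2222, -0.6667, +0.4444, +0.6667]
  T[1,:] = [+0.0000, +0.1587, -0.0476, +0.1746, +1.0476]
  T[2,:] = [+0.0000, +0.0680, -0.4490, +0.0748, -0.5510]
  T[3,:] = [+0.0000, -0.1956, +0.5408, -0.3401, -1.2908]
  T[4,:] = [+0.0000, +0.0887, +0.1395, +0.0601, +1.2355]
moduli |λ_i(T)| = 1.1976, 0.5481, 0.1131, 0.0687, 0.0000.
ρ = 1.1976; 1.1976 > 1: divergent.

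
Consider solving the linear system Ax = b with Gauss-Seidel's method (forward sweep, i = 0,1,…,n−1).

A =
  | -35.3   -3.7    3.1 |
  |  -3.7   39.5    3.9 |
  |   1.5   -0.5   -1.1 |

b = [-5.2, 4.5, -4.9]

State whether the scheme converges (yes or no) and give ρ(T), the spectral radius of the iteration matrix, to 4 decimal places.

Write A = D+L+U with D = diag(-35.3, 39.5, -1.1).
Gauss-Seidel: T = -(D+L)⁻¹U, row 0 first, T[0,2] = -(3.1)/(-35.3) = +0.0878; later rows by forward substitution.
  T[0,:] = [+0.0000, -0.1048, +0.0878]
  T[1,:] = [+0.0000, -0.0098, -0.0905]
  T[2,:] = [+0.0000, -0.1385, +0.1609]
moduli |λ_i(T)| = 0.2163, 0.0652, 0.0000.
ρ(T) = max|λ| = 0.2163; 0.2163 < 1, so it converges for any x₀.

yes, ρ = 0.2163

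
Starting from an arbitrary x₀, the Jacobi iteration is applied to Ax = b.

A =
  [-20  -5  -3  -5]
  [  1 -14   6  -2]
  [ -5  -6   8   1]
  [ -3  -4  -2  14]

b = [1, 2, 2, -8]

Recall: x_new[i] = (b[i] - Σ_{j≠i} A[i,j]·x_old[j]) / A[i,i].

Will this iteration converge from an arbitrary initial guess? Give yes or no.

yes

Split A = D + L + U, D = diag(-20, -14, 8, 14).
T_J = -D⁻¹(L+U): T[3,1] = -(-4)/(14) = +0.2857; T[3,3] = 0.
  T[0,:] = [+0.0000, -0.2500, -0.1500, -0.2500]
  T[1,:] = [+0.0714, +0.0000, +0.4286, -0.1429]
  T[2,:] = [+0.6250, +0.7500, +0.0000, -0.1250]
  T[3,:] = [+0.2143, +0.2857, +0.1429, +0.0000]
eigenvalue magnitudes: 0.5644, 0.4607, 0.4607, 0.0160.
ρ(T) = max|λ| = 0.5644; 0.5644 < 1, so it converges for any x₀.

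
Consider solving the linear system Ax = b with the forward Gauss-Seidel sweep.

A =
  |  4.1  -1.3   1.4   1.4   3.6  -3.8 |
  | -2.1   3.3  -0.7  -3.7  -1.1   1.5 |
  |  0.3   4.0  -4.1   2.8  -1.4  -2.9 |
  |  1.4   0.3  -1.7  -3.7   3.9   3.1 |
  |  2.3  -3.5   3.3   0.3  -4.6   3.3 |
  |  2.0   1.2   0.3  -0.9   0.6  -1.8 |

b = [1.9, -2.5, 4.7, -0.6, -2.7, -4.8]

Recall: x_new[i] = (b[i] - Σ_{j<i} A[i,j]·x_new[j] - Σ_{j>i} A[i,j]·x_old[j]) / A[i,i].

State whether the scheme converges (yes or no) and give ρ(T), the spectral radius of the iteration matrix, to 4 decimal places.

Split A = D + L + U, D = diag(4.1, 3.3, -4.1, -3.7, -4.6, -1.8).
GS T = -(D+L)⁻¹U: row 0 first, T[0,1] = -(-1.3)/(4.1) = +0.3171; later rows by forward substitution.
  T[0,:] = [+0.0000 +0.3171 -0.3415 -0.3415 -0.8780 +0.9268]
  T[1,:] = [+0.0000 +0.2018 -0.0052 +0.9039 -0.2254 +0.1353]
  T[2,:] = [+0.0000 +0.2201 -0.0300 +1.5398 -0.6256 -0.5075]
  T[3,:] = [+0.0000 +0.0352 -0.1158 -0.7634 +0.9910 +1.4327]
  T[4,:] = [+0.0000 +0.1652 -0.1959 +0.1964 -0.6517 +0.8072]
  T[5,:] = [+0.0000 +0.5609 -0.3952 +0.9270 -1.9429 +0.5881]
moduli |λ_i(T)| = 1.2809, 0.7783, 0.5175, 0.5175, 0.1445, 0.0000.
ρ = 1.2809; 1.2809 > 1 ⇒ diverges.

no, ρ = 1.2809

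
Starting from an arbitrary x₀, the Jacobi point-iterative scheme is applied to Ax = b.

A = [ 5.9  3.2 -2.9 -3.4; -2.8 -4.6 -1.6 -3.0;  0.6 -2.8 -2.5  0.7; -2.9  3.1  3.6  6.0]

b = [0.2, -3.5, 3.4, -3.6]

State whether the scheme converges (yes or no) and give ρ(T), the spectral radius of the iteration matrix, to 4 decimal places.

no, ρ = 1.2162

Write A = D+L+U with D = diag(5.9, -4.6, -2.5, 6).
Jacobi T = -D⁻¹(L+U): T[1,0] = -(-2.8)/(-4.6) = -0.6087; T[1,1] = 0.
  T[0,:] = [+0.0000, -0.5424, +0.4915, +0.5763]
  T[1,:] = [-0.6087, +0.0000, -0.3478, -0.6522]
  T[2,:] = [+0.2400, -1.1200, +0.0000, +0.2800]
  T[3,:] = [+0.4833, -0.5167, -0.6000, +0.0000]
|roots of det(T-λI)|: 1.2162, 0.8728, 0.5394, 0.1960.
ρ(T) = max|λ| = 1.2162; 1.2162 > 1, so it fails to converge.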